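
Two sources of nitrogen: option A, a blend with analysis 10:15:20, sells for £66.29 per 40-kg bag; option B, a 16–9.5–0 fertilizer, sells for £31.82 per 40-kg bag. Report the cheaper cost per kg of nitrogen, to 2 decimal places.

£4.97 per kg N (option B)

option A: N per bag = 40 × 10% = 4 kg; cost = 66.29 / 4 = £16.5725/kg N.
option B: N per bag = 40 × 16% = 6.4 kg; cost = 31.82 / 6.4 = £4.9719/kg N.
option B is cheaper.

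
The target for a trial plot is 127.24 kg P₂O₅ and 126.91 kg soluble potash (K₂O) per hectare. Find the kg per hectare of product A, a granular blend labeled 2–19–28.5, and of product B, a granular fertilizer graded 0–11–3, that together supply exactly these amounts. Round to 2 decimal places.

395.43 kg product A, 473.70 kg product B

Per-hectare balance (a = product A, b = product B):
P₂O₅: 0.19·a + 0.11·b = 127.24
K₂O: 0.285·a + 0.03·b = 126.91
Solving simultaneously: a = 395.4347, b = 473.704.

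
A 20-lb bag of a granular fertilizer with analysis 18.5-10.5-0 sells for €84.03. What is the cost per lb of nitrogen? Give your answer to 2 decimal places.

N in bag = 20 × 18.5% = 3.7 lb.
Cost per lb N = €84.03 / 3.7 = €22.7108.

€22.71 per lb N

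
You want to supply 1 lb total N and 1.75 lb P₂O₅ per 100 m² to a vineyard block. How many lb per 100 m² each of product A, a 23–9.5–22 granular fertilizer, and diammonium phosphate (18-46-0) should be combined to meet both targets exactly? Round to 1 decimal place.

1.6 lb product A, 3.5 lb diammonium phosphate

With a, b = lb per 100 m² of product A and diammonium phosphate:
N: 0.23·a + 0.18·b = 1
P₂O₅: 0.095·a + 0.46·b = 1.75
Eliminate b: (row1) − 0.18/0.46·(row2) → 0.192826·a = 0.315217, so a = 1.63472.
Then b = (1.75 − 0.095·1.63472) / 0.46 = 3.46674.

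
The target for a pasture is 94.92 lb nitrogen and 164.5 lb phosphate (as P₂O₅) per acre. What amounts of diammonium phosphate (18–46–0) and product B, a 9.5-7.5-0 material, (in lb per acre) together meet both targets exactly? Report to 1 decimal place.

Per-acre balance (a = diammonium phosphate, b = product B):
N: 0.18·a + 0.095·b = 94.92
P₂O₅: 0.46·a + 0.075·b = 164.5
From row1: a = (94.92 − 0.095·b) / 0.18.
Into row2: 0.46·(94.92 − 0.095·b)/0.18 + 0.075·b = 164.5 → b = 465.338, a = 281.738.

281.7 lb diammonium phosphate, 465.3 lb product B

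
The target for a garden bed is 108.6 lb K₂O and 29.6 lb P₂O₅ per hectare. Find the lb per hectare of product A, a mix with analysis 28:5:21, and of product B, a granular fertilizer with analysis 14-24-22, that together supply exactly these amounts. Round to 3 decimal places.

Per-hectare balance (a = product A, b = product B):
K₂O: 0.21·a + 0.22·b = 108.6
P₂O₅: 0.05·a + 0.24·b = 29.6
Eliminate b: (row1) − 0.22/0.24·(row2) → 0.164167·a = 81.4667, so a = 496.2437.
Then b = (29.6 − 0.05·496.2437) / 0.24 = 19.9492.

496.244 lb product A, 19.949 lb product B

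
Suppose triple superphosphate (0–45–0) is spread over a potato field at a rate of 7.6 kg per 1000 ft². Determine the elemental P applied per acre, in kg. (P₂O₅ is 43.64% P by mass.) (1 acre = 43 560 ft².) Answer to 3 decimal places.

65.013 kg P per acre

P₂O₅ per 1000 ft² = 7.6 × 45% = 3.42 kg.
Elemental P = 3.42 × 0.4364 = 1.49249 kg per 1000 ft².
Convert to per acre: 1.49249 × 43.56 = 65.0128 kg.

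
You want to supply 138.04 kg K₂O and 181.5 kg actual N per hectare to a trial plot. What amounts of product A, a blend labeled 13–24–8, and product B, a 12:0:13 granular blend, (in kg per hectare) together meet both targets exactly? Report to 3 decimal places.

963.041 kg product A, 469.205 kg product B

Per-hectare balance (a = product A, b = product B):
K₂O: 0.08·a + 0.13·b = 138.04
N: 0.13·a + 0.12·b = 181.5
Eliminate a: (row1) − 0.08/0.13·(row2) → 0.0561538·b = 26.3477, so b = 469.20548.
Back-substitute: a = (138.04 − 0.13·469.20548) / 0.08 = 963.0411.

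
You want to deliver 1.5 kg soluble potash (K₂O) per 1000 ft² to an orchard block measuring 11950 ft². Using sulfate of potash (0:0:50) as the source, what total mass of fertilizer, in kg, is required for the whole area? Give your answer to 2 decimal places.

35.85 kg

Product per 1000 ft² = 1.5 / 50% = 3 kg.
Total product = 3 × 11950 / 1000 = 35.85 kg.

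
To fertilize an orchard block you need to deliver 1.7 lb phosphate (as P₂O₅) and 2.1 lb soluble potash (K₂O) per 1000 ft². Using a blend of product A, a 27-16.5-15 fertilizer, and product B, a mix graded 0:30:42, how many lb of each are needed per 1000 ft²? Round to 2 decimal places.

Let a = lb of product A, b = lb of product B (per 1000 ft²).
P₂O₅: 0.165·a + 0.3·b = 1.7
K₂O: 0.15·a + 0.42·b = 2.1
Eliminate a: (row1) − 0.165/0.15·(row2) → -0.162·b = -0.61, so b = 3.76543.
Back-substitute: a = (1.7 − 0.3·3.76543) / 0.165 = 3.45679.

3.46 lb product A, 3.77 lb product B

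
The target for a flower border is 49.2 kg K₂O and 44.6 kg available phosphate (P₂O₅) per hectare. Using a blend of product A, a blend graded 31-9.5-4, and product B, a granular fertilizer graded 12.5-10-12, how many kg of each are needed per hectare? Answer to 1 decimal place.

Let a = kg of product A, b = kg of product B (per hectare).
K₂O: 0.04·a + 0.12·b = 49.2
P₂O₅: 0.095·a + 0.1·b = 44.6
Eliminate a: (row1) − 0.04/0.095·(row2) → 0.0778947·b = 30.4211, so b = 390.541.
Back-substitute: a = (49.2 − 0.12·390.541) / 0.04 = 58.3784.

58.4 kg product A, 390.5 kg product B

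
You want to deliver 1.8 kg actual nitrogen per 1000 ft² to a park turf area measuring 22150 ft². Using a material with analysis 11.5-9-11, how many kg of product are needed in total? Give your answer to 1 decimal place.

Product per 1000 ft² = 1.8 / 11.5% = 15.6522 kg.
Total product = 15.6522 × 22150 / 1000 = 346.696 kg.

346.7 kg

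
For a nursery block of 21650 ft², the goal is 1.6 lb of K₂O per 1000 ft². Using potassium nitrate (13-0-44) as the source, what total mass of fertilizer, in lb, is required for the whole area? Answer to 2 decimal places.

78.73 lb

Product per 1000 ft² = 1.6 / 44% = 3.63636 lb.
Total product = 3.63636 × 21650 / 1000 = 78.7273 lb.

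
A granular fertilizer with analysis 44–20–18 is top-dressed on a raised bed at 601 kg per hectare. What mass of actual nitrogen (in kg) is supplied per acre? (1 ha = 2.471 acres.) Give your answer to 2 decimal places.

107.02 kg N per acre

nitrogen per hectare = 601 × 44% = 264.44 kg.
Convert to per acre: 264.44 × 0.404694 = 107.017 kg.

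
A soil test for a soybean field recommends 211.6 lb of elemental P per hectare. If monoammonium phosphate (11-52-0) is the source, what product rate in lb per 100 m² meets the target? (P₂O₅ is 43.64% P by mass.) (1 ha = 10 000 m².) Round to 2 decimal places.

9.32 lb of product per hundred sq m

As P₂O₅: 211.6 / 0.4364 = 484.876 lb per hectare.
Product per hectare = 484.876 / 52% = 932.454 lb.
Convert to per 100 m²: 932.454 × 0.01 = 9.32454 lb.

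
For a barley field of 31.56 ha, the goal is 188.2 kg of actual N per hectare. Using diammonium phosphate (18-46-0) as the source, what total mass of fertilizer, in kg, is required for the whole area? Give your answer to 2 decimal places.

32997.73 kg

Product per hectare = 188.2 / 18% = 1045.56 kg.
Total product = 1045.56 × 31.56 = 32997.733 kg.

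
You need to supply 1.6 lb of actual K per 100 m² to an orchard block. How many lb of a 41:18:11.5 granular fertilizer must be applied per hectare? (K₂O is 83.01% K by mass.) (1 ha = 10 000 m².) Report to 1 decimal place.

As K₂O: 1.6 / 0.8301 = 1.92748 lb per 100 m².
Product per 100 m² = 1.92748 / 11.5% = 16.7607 lb.
Convert to per hectare: 16.7607 × 100 = 1676.07 lb.

1676.1 lb of product per hectare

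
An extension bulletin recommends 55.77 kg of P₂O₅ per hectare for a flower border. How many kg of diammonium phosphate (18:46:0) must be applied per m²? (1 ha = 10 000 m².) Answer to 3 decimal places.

Product per hectare = 55.77 / 46% = 121.239 kg.
Convert to per m²: 121.239 × 0.0001 = 0.0121239 kg.

0.012 kg of product per sq m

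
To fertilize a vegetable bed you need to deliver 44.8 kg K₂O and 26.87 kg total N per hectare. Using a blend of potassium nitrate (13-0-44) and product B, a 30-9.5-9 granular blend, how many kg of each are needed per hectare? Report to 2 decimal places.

With a, b = kg per hectare of potassium nitrate and product B:
K₂O: 0.44·a + 0.09·b = 44.8
N: 0.13·a + 0.3·b = 26.87
Solving simultaneously: a = 91.6185, b = 49.8653.

91.62 kg potassium nitrate, 49.87 kg product B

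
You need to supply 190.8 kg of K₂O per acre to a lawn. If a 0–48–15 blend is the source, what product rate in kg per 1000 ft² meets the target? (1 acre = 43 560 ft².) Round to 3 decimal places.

Product per acre = 190.8 / 15% = 1272 kg.
Convert to per 1000 ft²: 1272 × 0.0229568 = 29.2011 kg.

29.201 kg of product per thousand sq ft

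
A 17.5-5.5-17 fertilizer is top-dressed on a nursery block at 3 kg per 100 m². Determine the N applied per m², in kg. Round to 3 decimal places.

0.005 kg N per sq m

nitrogen per 100 m² = 3 × 17.5% = 0.525 kg.
Convert to per m²: 0.525 × 0.01 = 0.00525 kg.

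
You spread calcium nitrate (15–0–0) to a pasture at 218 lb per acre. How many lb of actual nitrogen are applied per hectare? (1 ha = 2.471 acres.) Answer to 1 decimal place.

80.8 lb N per hectare

nitrogen per acre = 218 × 15% = 32.7 lb.
Convert to per hectare: 32.7 × 2.471 = 80.8017 lb.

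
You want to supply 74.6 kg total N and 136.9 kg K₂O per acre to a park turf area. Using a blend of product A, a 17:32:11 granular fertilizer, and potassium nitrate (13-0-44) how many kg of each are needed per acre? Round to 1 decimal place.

Let a = kg of product A, b = kg of potassium nitrate (per acre).
N: 0.17·a + 0.13·b = 74.6
K₂O: 0.11·a + 0.44·b = 136.9
Eliminate a: (row1) − 0.17/0.11·(row2) → -0.55·b = -136.973, so b = 249.041.
Back-substitute: a = (74.6 − 0.13·249.041) / 0.17 = 248.38.

248.4 kg product A, 249.0 kg potassium nitrate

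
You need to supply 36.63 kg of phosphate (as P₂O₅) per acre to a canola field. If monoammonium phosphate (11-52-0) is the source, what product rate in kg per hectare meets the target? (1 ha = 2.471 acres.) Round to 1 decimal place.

174.1 kg of product per hectare

Product per acre = 36.63 / 52% = 70.4423 kg.
Convert to per hectare: 70.4423 × 2.471 = 174.063 kg.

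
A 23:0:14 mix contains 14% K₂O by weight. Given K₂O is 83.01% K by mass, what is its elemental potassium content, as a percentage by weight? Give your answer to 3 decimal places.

11.621% K

%K = 14 × 0.8301 = 11.6214%.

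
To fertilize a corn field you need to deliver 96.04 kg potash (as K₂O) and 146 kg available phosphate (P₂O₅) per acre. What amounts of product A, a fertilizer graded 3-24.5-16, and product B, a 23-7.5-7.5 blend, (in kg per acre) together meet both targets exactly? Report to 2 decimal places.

587.76 kg product A, 26.64 kg product B

Per-acre balance (a = product A, b = product B):
K₂O: 0.16·a + 0.075·b = 96.04
P₂O₅: 0.245·a + 0.075·b = 146
Eliminate a: (row1) − 0.16/0.245·(row2) → 0.0260204·b = 0.693061, so b = 26.6353.
Back-substitute: a = (96.04 − 0.075·26.6353) / 0.16 = 587.7647.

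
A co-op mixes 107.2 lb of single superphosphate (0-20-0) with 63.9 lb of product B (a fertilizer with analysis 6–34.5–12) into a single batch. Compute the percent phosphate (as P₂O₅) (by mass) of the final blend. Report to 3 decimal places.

25.415% P₂O₅

Total mass = 107.2 + 63.9 = 171.1 lb.
P₂O₅ mass = 20%×107.2 + 34.5%×63.9 = 43.4855 lb.
% P₂O₅ = 43.4855 / 171.1 = 25.4153%.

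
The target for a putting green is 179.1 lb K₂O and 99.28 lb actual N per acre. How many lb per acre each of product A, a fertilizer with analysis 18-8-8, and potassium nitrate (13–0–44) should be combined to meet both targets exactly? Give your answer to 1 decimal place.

296.5 lb product A, 353.1 lb potassium nitrate

Let a = lb of product A, b = lb of potassium nitrate (per acre).
K₂O: 0.08·a + 0.44·b = 179.1
N: 0.18·a + 0.13·b = 99.28
Solving simultaneously: a = 296.515, b = 353.134.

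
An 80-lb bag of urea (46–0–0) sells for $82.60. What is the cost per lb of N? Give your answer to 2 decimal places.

$2.24 per lb N

N in bag = 80 × 46% = 36.8 lb.
Cost per lb N = $82.60 / 36.8 = $2.2446.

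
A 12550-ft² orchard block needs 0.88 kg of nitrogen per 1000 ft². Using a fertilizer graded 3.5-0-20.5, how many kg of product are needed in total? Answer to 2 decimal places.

315.54 kg

Product per 1000 ft² = 0.88 / 3.5% = 25.1429 kg.
Total product = 25.1429 × 12550 / 1000 = 315.543 kg.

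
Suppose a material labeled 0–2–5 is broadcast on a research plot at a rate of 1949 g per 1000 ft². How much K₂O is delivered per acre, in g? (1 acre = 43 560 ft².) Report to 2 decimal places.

4244.92 g K₂O per acre

K₂O per 1000 ft² = 1949 × 5% = 97.45 g.
Convert to per acre: 97.45 × 43.56 = 4244.922 g.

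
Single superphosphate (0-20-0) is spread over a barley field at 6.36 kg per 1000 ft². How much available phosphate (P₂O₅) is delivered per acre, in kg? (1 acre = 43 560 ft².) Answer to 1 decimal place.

55.4 kg P₂O₅ per acre

P₂O₅ per 1000 ft² = 6.36 × 20% = 1.272 kg.
Convert to per acre: 1.272 × 43.56 = 55.4083 kg.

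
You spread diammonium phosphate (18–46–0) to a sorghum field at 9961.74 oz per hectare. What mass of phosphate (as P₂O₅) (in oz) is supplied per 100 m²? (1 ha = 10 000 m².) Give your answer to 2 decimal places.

P₂O₅ per hectare = 9961.74 × 46% = 4582.4 oz.
Convert to per 100 m²: 4582.4 × 0.01 = 45.824 oz.

45.82 oz P₂O₅ per hundred sq m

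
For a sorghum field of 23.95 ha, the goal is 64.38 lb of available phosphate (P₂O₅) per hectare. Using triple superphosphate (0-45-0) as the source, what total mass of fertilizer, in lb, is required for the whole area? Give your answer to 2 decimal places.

3426.45 lb

Product per hectare = 64.38 / 45% = 143.067 lb.
Total product = 143.067 × 23.95 = 3426.447 lb.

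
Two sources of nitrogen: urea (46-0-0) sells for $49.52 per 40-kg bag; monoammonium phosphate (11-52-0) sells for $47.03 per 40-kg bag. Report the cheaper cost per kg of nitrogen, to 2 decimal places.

$2.69 per kg N (urea)

urea: N per bag = 40 × 46% = 18.4 kg; cost = 49.52 / 18.4 = $2.6913/kg N.
monoammonium phosphate: N per bag = 40 × 11% = 4.4 kg; cost = 47.03 / 4.4 = $10.6886/kg N.
urea is cheaper.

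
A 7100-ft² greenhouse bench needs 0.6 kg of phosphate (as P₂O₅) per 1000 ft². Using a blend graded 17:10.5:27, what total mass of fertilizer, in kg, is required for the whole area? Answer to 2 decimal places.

40.57 kg

Product per 1000 ft² = 0.6 / 10.5% = 5.71429 kg.
Total product = 5.71429 × 7100 / 1000 = 40.5714 kg.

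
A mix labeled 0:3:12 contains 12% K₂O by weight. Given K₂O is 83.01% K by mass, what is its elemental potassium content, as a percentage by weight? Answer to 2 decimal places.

%K = 12 × 0.8301 = 9.9612%.

9.96% K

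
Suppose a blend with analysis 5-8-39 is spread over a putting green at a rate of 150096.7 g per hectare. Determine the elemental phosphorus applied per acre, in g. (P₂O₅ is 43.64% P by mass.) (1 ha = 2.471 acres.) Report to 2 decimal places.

P₂O₅ per hectare = 150096.7 × 8% = 12007.7 g.
Elemental P = 12007.7 × 0.4364 = 5240.18 g per hectare.
Convert to per acre: 5240.18 × 0.404694 = 2120.6702 g.

2120.67 g P per acre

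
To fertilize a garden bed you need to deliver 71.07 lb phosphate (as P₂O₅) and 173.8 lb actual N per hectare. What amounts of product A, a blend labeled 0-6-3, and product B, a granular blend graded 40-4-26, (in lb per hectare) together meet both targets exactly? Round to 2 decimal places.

894.83 lb product A, 434.50 lb product B

Let a = lb of product A, b = lb of product B (per hectare).
P₂O₅: 0.06·a + 0.04·b = 71.07
N: 0·a + 0.4·b = 173.8
Solving simultaneously: a = 894.833, b = 434.5.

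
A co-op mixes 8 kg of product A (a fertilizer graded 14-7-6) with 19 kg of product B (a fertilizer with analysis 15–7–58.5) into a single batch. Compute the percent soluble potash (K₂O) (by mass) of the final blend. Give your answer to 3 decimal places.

42.944% K₂O

Total mass = 8 + 19 = 27 kg.
K₂O mass = 6%×8 + 58.5%×19 = 11.595 kg.
% K₂O = 11.595 / 27 = 42.9444%.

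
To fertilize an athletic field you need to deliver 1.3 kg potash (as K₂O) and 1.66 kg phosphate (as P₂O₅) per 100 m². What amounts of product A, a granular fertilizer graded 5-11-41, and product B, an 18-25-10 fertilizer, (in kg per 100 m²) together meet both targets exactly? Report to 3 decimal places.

With a, b = kg per 100 m² of product A and product B:
K₂O: 0.41·a + 0.1·b = 1.3
P₂O₅: 0.11·a + 0.25·b = 1.66
Eliminate a: (row1) − 0.41/0.11·(row2) → -0.831818·b = -4.88727, so b = 5.87541.
Back-substitute: a = (1.3 − 0.1·5.87541) / 0.41 = 1.7377.

1.738 kg product A, 5.875 kg product B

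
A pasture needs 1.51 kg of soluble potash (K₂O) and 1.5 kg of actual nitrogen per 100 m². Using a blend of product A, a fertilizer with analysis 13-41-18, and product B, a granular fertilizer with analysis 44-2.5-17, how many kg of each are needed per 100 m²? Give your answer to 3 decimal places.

Per-100 m² balance (a = product A, b = product B):
K₂O: 0.18·a + 0.17·b = 1.51
N: 0.13·a + 0.44·b = 1.5
Eliminate b: (row1) − 0.17/0.44·(row2) → 0.129773·a = 0.930455, so a = 7.16988.
Then b = (1.5 − 0.13·7.16988) / 0.44 = 1.29072.

7.170 kg product A, 1.291 kg product B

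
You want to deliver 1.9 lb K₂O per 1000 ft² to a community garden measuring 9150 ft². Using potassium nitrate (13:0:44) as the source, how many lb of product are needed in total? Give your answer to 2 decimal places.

Product per 1000 ft² = 1.9 / 44% = 4.31818 lb.
Total product = 4.31818 × 9150 / 1000 = 39.5114 lb.

39.51 lb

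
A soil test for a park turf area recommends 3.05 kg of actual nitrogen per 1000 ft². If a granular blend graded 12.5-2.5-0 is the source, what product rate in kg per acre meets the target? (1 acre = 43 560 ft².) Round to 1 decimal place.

Product per 1000 ft² = 3.05 / 12.5% = 24.4 kg.
Convert to per acre: 24.4 × 43.56 = 1062.86 kg.

1062.9 kg of product per acre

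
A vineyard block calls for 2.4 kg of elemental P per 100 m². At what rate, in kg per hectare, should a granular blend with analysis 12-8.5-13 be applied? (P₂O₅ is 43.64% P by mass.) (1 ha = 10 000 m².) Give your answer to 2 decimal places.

6470.05 kg of product per hectare

As P₂O₅: 2.4 / 0.4364 = 5.49954 kg per 100 m².
Product per 100 m² = 5.49954 / 8.5% = 64.7005 kg.
Convert to per hectare: 64.7005 × 100 = 6470.049 kg.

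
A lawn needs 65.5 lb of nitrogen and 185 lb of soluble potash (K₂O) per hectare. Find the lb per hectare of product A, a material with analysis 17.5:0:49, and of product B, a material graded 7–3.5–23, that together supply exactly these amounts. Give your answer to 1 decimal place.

355.5 lb product A, 47.1 lb product B

With a, b = lb per hectare of product A and product B:
N: 0.175·a + 0.07·b = 65.5
K₂O: 0.49·a + 0.23·b = 185
Eliminate a: (row1) − 0.175/0.49·(row2) → -0.0121429·b = -0.571429, so b = 47.0588.
Back-substitute: a = (65.5 − 0.07·47.0588) / 0.175 = 355.462.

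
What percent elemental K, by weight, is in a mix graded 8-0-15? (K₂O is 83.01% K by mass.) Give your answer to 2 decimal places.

%K = 15 × 0.8301 = 12.4515%.

12.45% K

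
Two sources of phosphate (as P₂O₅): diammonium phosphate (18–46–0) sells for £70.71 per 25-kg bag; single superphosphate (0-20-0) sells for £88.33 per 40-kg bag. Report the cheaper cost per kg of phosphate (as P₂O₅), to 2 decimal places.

£6.15 per kg P₂O₅ (diammonium phosphate)

diammonium phosphate: P₂O₅ per bag = 25 × 46% = 11.5 kg; cost = 70.71 / 11.5 = £6.1487/kg P₂O₅.
single superphosphate: P₂O₅ per bag = 40 × 20% = 8 kg; cost = 88.33 / 8 = £11.0412/kg P₂O₅.
diammonium phosphate is cheaper.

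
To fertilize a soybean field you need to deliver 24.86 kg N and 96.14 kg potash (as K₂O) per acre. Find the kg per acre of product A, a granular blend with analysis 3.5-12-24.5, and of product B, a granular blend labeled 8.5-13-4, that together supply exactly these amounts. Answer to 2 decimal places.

Per-acre balance (a = product A, b = product B):
N: 0.035·a + 0.085·b = 24.86
K₂O: 0.245·a + 0.04·b = 96.14
Eliminate b: (row1) − 0.085/0.04·(row2) → -0.485625·a = -179.438, so a = 369.498.
Then b = (96.14 − 0.245·369.498) / 0.04 = 140.324.

369.50 kg product A, 140.32 kg product B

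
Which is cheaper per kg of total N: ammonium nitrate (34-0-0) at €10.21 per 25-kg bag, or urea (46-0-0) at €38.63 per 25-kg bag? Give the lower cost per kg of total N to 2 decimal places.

€1.20 per kg N (ammonium nitrate)

ammonium nitrate: N per bag = 25 × 34% = 8.5 kg; cost = 10.21 / 8.5 = €1.2012/kg N.
urea: N per bag = 25 × 46% = 11.5 kg; cost = 38.63 / 11.5 = €3.3591/kg N.
ammonium nitrate is cheaper.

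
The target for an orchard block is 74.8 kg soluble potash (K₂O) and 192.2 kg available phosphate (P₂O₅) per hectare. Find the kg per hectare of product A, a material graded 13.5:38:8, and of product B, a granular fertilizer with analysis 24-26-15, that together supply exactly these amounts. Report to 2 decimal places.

259.17 kg product A, 360.44 kg product B

Let a = kg of product A, b = kg of product B (per hectare).
K₂O: 0.08·a + 0.15·b = 74.8
P₂O₅: 0.38·a + 0.26·b = 192.2
Solving simultaneously: a = 259.171, b = 360.442.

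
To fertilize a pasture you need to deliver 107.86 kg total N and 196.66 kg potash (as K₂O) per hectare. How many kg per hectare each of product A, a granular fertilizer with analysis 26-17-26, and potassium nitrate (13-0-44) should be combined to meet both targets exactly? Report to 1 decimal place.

271.6 kg product A, 286.5 kg potassium nitrate

Per-hectare balance (a = product A, b = potassium nitrate):
N: 0.26·a + 0.13·b = 107.86
K₂O: 0.26·a + 0.44·b = 196.66
Eliminate a: (row1) − 0.26/0.26·(row2) → -0.31·b = -88.8, so b = 286.452.
Back-substitute: a = (107.86 − 0.13·286.452) / 0.26 = 271.62.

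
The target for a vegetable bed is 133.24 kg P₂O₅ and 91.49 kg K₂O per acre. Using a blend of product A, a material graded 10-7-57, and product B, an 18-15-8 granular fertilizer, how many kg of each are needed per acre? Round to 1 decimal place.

38.4 kg product A, 870.4 kg product B

With a, b = kg per acre of product A and product B:
P₂O₅: 0.07·a + 0.15·b = 133.24
K₂O: 0.57·a + 0.08·b = 91.49
Eliminate a: (row1) − 0.07/0.57·(row2) → 0.140175·b = 122.004, so b = 870.369.
Back-substitute: a = (133.24 − 0.15·870.369) / 0.07 = 38.3517.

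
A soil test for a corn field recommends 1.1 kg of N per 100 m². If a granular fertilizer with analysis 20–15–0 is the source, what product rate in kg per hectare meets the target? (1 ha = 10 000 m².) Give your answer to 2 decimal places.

550.00 kg of product per hectare

Product per 100 m² = 1.1 / 20% = 5.5 kg.
Convert to per hectare: 5.5 × 100 = 550 kg.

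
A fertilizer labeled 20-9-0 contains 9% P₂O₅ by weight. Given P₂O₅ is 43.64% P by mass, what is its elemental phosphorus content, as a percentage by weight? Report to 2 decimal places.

3.93% P

%P = 9 × 0.4364 = 3.9276%.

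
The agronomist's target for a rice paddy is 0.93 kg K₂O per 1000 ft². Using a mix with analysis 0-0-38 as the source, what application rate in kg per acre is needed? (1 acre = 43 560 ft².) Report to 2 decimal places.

Product per 1000 ft² = 0.93 / 38% = 2.44737 kg.
Convert to per acre: 2.44737 × 43.56 = 106.607 kg.

106.61 kg of product per acre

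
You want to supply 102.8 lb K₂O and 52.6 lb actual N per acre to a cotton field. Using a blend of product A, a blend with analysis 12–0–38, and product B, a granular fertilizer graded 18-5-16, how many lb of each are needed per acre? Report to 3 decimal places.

205.041 lb product A, 155.528 lb product B

Per-acre balance (a = product A, b = product B):
K₂O: 0.38·a + 0.16·b = 102.8
N: 0.12·a + 0.18·b = 52.6
Eliminate b: (row1) − 0.16/0.18·(row2) → 0.273333·a = 56.0444, so a = 205.0407.
Then b = (52.6 − 0.12·205.0407) / 0.18 = 155.52846.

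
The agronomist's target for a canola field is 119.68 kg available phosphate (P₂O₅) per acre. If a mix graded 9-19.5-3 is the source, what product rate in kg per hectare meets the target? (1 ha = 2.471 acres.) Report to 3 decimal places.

1516.560 kg of product per hectare

Product per acre = 119.68 / 19.5% = 613.744 kg.
Convert to per hectare: 613.744 × 2.471 = 1516.5604 kg.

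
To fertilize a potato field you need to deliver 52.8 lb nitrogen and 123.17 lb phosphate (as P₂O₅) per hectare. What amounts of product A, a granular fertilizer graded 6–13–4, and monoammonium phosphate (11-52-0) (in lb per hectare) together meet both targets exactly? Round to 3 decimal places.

Per-hectare balance (a = product A, b = monoammonium phosphate):
N: 0.06·a + 0.11·b = 52.8
P₂O₅: 0.13·a + 0.52·b = 123.17
Eliminate a: (row1) − 0.06/0.13·(row2) → -0.13·b = -4.04769, so b = 31.1361.
Back-substitute: a = (52.8 − 0.11·31.1361) / 0.06 = 822.9172.

822.917 lb product A, 31.136 lb monoammonium phosphate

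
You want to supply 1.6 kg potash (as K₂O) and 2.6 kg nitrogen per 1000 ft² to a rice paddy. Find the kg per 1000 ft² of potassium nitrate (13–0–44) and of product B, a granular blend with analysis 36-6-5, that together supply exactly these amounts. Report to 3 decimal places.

2.936 kg potassium nitrate, 6.162 kg product B

Per-1000 ft² balance (a = potassium nitrate, b = product B):
K₂O: 0.44·a + 0.05·b = 1.6
N: 0.13·a + 0.36·b = 2.6
Eliminate b: (row1) − 0.05/0.36·(row2) → 0.421944·a = 1.23889, so a = 2.93614.
Then b = (2.6 − 0.13·2.93614) / 0.36 = 6.16195.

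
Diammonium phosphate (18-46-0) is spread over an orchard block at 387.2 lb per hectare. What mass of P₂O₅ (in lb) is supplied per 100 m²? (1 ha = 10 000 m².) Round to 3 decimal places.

P₂O₅ per hectare = 387.2 × 46% = 178.112 lb.
Convert to per 100 m²: 178.112 × 0.01 = 1.78112 lb.

1.781 lb P₂O₅ per hundred sq m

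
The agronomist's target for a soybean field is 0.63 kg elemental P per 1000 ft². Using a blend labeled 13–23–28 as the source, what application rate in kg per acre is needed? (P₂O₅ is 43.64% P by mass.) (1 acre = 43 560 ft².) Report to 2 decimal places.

As P₂O₅: 0.63 / 0.4364 = 1.44363 kg per 1000 ft².
Product per 1000 ft² = 1.44363 / 23% = 6.27665 kg.
Convert to per acre: 6.27665 × 43.56 = 273.411 kg.

273.41 kg of product per acre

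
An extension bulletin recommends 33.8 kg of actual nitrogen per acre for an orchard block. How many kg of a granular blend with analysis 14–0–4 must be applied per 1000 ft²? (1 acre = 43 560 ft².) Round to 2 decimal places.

Product per acre = 33.8 / 14% = 241.429 kg.
Convert to per 1000 ft²: 241.429 × 0.0229568 = 5.54244 kg.

5.54 kg of product per thousand sq ft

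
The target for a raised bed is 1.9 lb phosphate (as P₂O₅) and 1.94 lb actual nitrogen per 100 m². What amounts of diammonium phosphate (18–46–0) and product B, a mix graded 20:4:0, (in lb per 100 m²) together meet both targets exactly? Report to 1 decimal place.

Per-100 m² balance (a = diammonium phosphate, b = product B):
P₂O₅: 0.46·a + 0.04·b = 1.9
N: 0.18·a + 0.2·b = 1.94
Eliminate a: (row1) − 0.46/0.18·(row2) → -0.471111·b = -3.05778, so b = 6.49057.
Back-substitute: a = (1.9 − 0.04·6.49057) / 0.46 = 3.56604.

3.6 lb diammonium phosphate, 6.5 lb product B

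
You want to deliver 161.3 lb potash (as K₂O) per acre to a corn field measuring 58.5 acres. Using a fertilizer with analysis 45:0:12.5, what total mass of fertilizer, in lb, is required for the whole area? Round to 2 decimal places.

75488.40 lb

Product per acre = 161.3 / 12.5% = 1290.4 lb.
Total product = 1290.4 × 58.5 = 75488.4 lb.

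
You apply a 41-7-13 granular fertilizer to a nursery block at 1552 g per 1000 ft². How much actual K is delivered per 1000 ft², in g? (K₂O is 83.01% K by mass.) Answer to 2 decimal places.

167.48 g K per thousand sq ft

K₂O per 1000 ft² = 1552 × 13% = 201.76 g.
Elemental K = 201.76 × 0.8301 = 167.481 g per 1000 ft².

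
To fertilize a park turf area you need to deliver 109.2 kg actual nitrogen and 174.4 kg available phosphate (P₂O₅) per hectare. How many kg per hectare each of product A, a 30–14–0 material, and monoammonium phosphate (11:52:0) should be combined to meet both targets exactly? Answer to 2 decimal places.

267.43 kg product A, 263.39 kg monoammonium phosphate

Let a = kg of product A, b = kg of monoammonium phosphate (per hectare).
N: 0.3·a + 0.11·b = 109.2
P₂O₅: 0.14·a + 0.52·b = 174.4
From row1: a = (109.2 − 0.11·b) / 0.3.
Into row2: 0.14·(109.2 − 0.11·b)/0.3 + 0.52·b = 174.4 → b = 263.385, a = 267.425.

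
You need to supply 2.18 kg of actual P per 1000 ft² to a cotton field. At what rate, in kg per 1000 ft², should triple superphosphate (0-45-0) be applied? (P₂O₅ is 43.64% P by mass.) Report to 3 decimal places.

As P₂O₅: 2.18 / 0.4364 = 4.99542 kg per 1000 ft².
Product per 1000 ft² = 4.99542 / 45% = 11.1009 kg.

11.101 kg of product per thousand sq ft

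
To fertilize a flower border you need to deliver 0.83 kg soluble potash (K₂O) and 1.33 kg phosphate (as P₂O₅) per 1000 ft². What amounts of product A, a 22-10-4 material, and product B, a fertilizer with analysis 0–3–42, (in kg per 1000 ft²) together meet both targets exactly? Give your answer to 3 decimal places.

Let a = kg of product A, b = kg of product B (per 1000 ft²).
K₂O: 0.04·a + 0.42·b = 0.83
P₂O₅: 0.1·a + 0.03·b = 1.33
From row1: a = (0.83 − 0.42·b) / 0.04.
Into row2: 0.1·(0.83 − 0.42·b)/0.04 + 0.03·b = 1.33 → b = 0.730392, a = 13.0809.

13.081 kg product A, 0.730 kg product B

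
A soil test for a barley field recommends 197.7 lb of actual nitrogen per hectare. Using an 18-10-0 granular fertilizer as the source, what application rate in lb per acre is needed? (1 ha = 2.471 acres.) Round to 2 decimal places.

444.49 lb of product per acre

Product per hectare = 197.7 / 18% = 1098.33 lb.
Convert to per acre: 1098.33 × 0.404694 = 444.489 lb.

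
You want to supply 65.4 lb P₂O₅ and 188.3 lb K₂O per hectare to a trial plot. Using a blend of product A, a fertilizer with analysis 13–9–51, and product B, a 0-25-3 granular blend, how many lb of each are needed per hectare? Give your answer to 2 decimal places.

361.48 lb product A, 131.47 lb product B

Per-hectare balance (a = product A, b = product B):
P₂O₅: 0.09·a + 0.25·b = 65.4
K₂O: 0.51·a + 0.03·b = 188.3
Solving simultaneously: a = 361.482, b = 131.466.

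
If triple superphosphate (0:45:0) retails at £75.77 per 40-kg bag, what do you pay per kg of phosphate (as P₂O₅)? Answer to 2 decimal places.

£4.21 per kg P₂O₅

P₂O₅ in bag = 40 × 45% = 18 kg.
Cost per kg P₂O₅ = £75.77 / 18 = £4.2094.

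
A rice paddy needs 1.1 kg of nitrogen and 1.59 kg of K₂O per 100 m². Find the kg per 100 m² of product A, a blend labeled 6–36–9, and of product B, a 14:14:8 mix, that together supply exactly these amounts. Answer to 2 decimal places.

17.26 kg product A, 0.46 kg product B

Let a = kg of product A, b = kg of product B (per 100 m²).
N: 0.06·a + 0.14·b = 1.1
K₂O: 0.09·a + 0.08·b = 1.59
Eliminate a: (row1) − 0.06/0.09·(row2) → 0.0866667·b = 0.04, so b = 0.461538.
Back-substitute: a = (1.1 − 0.14·0.461538) / 0.06 = 17.2564.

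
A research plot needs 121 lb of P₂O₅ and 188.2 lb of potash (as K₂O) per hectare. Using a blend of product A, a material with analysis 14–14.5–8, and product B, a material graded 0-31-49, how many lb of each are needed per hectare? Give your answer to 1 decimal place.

Per-hectare balance (a = product A, b = product B):
P₂O₅: 0.145·a + 0.31·b = 121
K₂O: 0.08·a + 0.49·b = 188.2
Eliminate b: (row1) − 0.31/0.49·(row2) → 0.0943878·a = 1.93469, so a = 20.4973.
Then b = (188.2 − 0.08·20.4973) / 0.49 = 380.735.

20.5 lb product A, 380.7 lb product B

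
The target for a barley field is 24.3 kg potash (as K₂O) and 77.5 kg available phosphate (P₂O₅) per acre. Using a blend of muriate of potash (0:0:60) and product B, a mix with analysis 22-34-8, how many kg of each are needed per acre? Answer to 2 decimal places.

Per-acre balance (a = muriate of potash, b = product B):
K₂O: 0.6·a + 0.08·b = 24.3
P₂O₅: 0·a + 0.34·b = 77.5
Solving simultaneously: a = 10.1078, b = 227.941.

10.11 kg muriate of potash, 227.94 kg product B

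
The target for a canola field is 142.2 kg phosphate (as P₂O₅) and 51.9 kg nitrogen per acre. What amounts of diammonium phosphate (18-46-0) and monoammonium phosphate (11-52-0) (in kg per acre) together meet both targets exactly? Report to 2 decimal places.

263.86 kg diammonium phosphate, 40.05 kg monoammonium phosphate

Per-acre balance (a = diammonium phosphate, b = monoammonium phosphate):
P₂O₅: 0.46·a + 0.52·b = 142.2
N: 0.18·a + 0.11·b = 51.9
Eliminate a: (row1) − 0.46/0.18·(row2) → 0.238889·b = 9.56667, so b = 40.0465.
Back-substitute: a = (142.2 − 0.52·40.0465) / 0.46 = 263.8605.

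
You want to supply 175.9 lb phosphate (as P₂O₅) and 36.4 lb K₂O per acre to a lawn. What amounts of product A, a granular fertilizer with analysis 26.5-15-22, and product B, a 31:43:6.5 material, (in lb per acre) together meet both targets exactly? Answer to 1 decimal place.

Let a = lb of product A, b = lb of product B (per acre).
P₂O₅: 0.15·a + 0.43·b = 175.9
K₂O: 0.22·a + 0.065·b = 36.4
From row1: a = (175.9 − 0.43·b) / 0.15.
Into row2: 0.22·(175.9 − 0.43·b)/0.15 + 0.065·b = 36.4 → b = 391.727, a = 49.7171.

49.7 lb product A, 391.7 lb product B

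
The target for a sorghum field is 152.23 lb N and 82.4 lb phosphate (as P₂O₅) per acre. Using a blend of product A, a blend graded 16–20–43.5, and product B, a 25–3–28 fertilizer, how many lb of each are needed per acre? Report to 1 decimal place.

354.7 lb product A, 381.9 lb product B

Per-acre balance (a = product A, b = product B):
N: 0.16·a + 0.25·b = 152.23
P₂O₅: 0.2·a + 0.03·b = 82.4
Eliminate b: (row1) − 0.25/0.03·(row2) → -1.50667·a = -534.437, so a = 354.715.
Then b = (82.4 − 0.2·354.715) / 0.03 = 381.903.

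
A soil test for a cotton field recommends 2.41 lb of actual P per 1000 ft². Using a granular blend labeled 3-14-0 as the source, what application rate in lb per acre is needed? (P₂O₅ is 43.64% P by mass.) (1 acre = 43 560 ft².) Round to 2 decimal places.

1718.27 lb of product per acre

As P₂O₅: 2.41 / 0.4364 = 5.52246 lb per 1000 ft².
Product per 1000 ft² = 5.52246 / 14% = 39.4461 lb.
Convert to per acre: 39.4461 × 43.56 = 1718.273 lb.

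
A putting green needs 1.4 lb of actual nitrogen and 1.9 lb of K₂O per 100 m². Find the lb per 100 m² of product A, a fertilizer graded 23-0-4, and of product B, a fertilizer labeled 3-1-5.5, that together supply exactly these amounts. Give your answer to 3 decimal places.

1.747 lb product A, 33.275 lb product B

Let a = lb of product A, b = lb of product B (per 100 m²).
N: 0.23·a + 0.03·b = 1.4
K₂O: 0.04·a + 0.055·b = 1.9
Eliminate b: (row1) − 0.03/0.055·(row2) → 0.208182·a = 0.363636, so a = 1.74672.
Then b = (1.9 − 0.04·1.74672) / 0.055 = 33.2751.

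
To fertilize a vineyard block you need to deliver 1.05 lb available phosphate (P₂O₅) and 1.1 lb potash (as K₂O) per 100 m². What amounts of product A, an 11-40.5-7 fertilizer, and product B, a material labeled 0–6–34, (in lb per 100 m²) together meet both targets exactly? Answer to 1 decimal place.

2.2 lb product A, 2.8 lb product B

With a, b = lb per 100 m² of product A and product B:
P₂O₅: 0.405·a + 0.06·b = 1.05
K₂O: 0.07·a + 0.34·b = 1.1
Solving simultaneously: a = 2.17978, b = 2.78652.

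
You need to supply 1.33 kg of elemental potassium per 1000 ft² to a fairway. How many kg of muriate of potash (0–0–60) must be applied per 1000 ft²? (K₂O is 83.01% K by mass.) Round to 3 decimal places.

2.670 kg of product per thousand sq ft

As K₂O: 1.33 / 0.8301 = 1.60222 kg per 1000 ft².
Product per 1000 ft² = 1.60222 / 60% = 2.67036 kg.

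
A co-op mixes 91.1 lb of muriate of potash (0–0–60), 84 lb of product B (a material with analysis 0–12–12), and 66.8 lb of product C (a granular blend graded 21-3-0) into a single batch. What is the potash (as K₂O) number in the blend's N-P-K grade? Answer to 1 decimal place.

26.8% K₂O

Total mass = 91.1 + 84 + 66.8 = 241.9 lb.
K₂O mass = 60%×91.1 + 12%×84 + 0%×66.8 = 64.74 lb.
% K₂O = 64.74 / 241.9 = 26.7631%.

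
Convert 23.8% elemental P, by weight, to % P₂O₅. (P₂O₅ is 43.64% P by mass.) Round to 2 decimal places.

%P₂O₅ = 23.8 / 0.4364 = 54.5371%.

54.54% P₂O₅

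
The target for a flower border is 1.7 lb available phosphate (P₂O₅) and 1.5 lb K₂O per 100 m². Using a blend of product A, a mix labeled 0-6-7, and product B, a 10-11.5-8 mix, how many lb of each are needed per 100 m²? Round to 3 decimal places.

11.231 lb product A, 8.923 lb product B

Per-100 m² balance (a = product A, b = product B):
P₂O₅: 0.06·a + 0.115·b = 1.7
K₂O: 0.07·a + 0.08·b = 1.5
Eliminate b: (row1) − 0.115/0.08·(row2) → -0.040625·a = -0.45625, so a = 11.2308.
Then b = (1.5 − 0.07·11.2308) / 0.08 = 8.92308.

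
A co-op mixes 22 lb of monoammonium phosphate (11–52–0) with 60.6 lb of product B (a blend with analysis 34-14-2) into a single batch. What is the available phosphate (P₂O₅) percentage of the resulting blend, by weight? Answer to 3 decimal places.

24.121% P₂O₅

Total mass = 22 + 60.6 = 82.6 lb.
P₂O₅ mass = 52%×22 + 14%×60.6 = 19.924 lb.
% P₂O₅ = 19.924 / 82.6 = 24.1211%.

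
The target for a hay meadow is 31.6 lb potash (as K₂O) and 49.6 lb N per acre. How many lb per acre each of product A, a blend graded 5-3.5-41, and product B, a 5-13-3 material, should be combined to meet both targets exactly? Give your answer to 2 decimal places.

Per-acre balance (a = product A, b = product B):
K₂O: 0.41·a + 0.03·b = 31.6
N: 0.05·a + 0.05·b = 49.6
Solving simultaneously: a = 4.84211, b = 987.158.

4.84 lb product A, 987.16 lb product B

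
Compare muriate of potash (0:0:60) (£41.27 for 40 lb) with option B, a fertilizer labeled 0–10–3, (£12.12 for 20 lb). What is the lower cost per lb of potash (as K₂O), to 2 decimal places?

muriate of potash: K₂O per bag = 40 × 60% = 24 lb; cost = 41.27 / 24 = £1.7196/lb K₂O.
option B: K₂O per bag = 20 × 3% = 0.6 lb; cost = 12.12 / 0.6 = £20.2000/lb K₂O.
muriate of potash is cheaper.

£1.72 per lb K₂O (muriate of potash)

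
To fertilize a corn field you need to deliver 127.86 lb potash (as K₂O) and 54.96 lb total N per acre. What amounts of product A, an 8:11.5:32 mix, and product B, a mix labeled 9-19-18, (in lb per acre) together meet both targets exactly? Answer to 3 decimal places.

112.125 lb product A, 511.000 lb product B

Per-acre balance (a = product A, b = product B):
K₂O: 0.32·a + 0.18·b = 127.86
N: 0.08·a + 0.09·b = 54.96
Eliminate a: (row1) − 0.32/0.08·(row2) → -0.18·b = -91.98, so b = 511.
Back-substitute: a = (127.86 − 0.18·511) / 0.32 = 112.125.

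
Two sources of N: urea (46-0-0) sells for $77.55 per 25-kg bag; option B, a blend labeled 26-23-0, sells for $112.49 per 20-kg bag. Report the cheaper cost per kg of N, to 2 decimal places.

$6.74 per kg N (urea)

urea: N per bag = 25 × 46% = 11.5 kg; cost = 77.55 / 11.5 = $6.7435/kg N.
option B: N per bag = 20 × 26% = 5.2 kg; cost = 112.49 / 5.2 = $21.6327/kg N.
urea is cheaper.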